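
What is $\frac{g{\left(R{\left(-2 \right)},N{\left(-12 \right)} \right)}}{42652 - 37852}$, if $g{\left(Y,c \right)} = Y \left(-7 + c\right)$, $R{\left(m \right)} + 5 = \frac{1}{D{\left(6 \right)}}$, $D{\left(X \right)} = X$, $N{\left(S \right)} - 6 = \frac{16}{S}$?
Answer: $\frac{203}{86400} \approx 0.0023495$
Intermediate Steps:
$N{\left(S \right)} = 6 + \frac{16}{S}$
$R{\left(m \right)} = - \frac{29}{6}$ ($R{\left(m \right)} = -5 + \frac{1}{6} = - \frac{29}{6}$)
$\frac{g{\left(R{\left(-2 \right)},N{\left(-12 \right)} \right)}}{42652 - 37852} = \frac{\left(- \frac{29}{6}\right) \left(-7 + \left(6 + \frac{16}{-12}\right)\right)}{42652 - 37852} = \frac{\left(- \frac{29}{6}\right) \left(-7 + \left(6 + 16 \left(- \frac{1}{12}\right)\right)\right)}{42652 - 37852} = \frac{\left(- \frac{29}{6}\right) \left(-7 + \left(6 - \frac{4}{3}\right)\right)}{4800} = - \frac{29 \left(-7 + \frac{14}{3}\right)}{6} \cdot \frac{1}{4800} = \left(- \frac{29}{6}\right) \left(- \frac{7}{3}\right) \frac{1}{4800} = \frac{203}{18} \cdot \frac{1}{4800} = \frac{203}{86400}$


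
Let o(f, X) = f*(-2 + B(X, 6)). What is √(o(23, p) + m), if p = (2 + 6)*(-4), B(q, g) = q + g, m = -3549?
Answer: I*√4193 ≈ 64.753*I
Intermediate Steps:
B(q, g) = g + q
p = -32 (p = 8*(-4) = -32)
o(f, X) = f*(4 + X) (o(f, X) = f*(-2 + (6 + X)) = f*(4 + X))
√(o(23, p) + m) = √(23*(4 - 32) - 3549) = √(23*(-28) - 3549) = √(-644 - 3549) = √(-4193) = I*√4193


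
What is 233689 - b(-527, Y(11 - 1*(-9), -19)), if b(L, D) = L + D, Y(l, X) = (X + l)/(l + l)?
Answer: 9368639/40 ≈ 2.3422e+5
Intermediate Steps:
Y(l, X) = (X + l)/(2*l) (Y(l, X) = (X + l)/((2*l)) = (X + l)*(1/(2*l)) = (X + l)/(2*l))
b(L, D) = D + L
233689 - b(-527, Y(11 - 1*(-9), -19)) = 233689 - ((-19 + (11 - 1*(-9)))/(2*(11 - 1*(-9))) - 527) = 233689 - ((-19 + (11 + 9))/(2*(11 + 9)) - 527) = 233689 - ((½)*(-19 + 20)/20 - 527) = 233689 - ((½)*(1/20)*1 - 527) = 233689 - (1/40 - 527) = 233689 - 1*(-21079/40) = 233689 + 21079/40 = 9368639/40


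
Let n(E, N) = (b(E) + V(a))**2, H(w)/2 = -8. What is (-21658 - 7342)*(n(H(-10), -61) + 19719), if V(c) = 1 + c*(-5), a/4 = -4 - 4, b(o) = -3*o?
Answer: -1838600000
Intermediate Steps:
H(w) = -16 (H(w) = 2*(-8) = -16)
a = -32 (a = 4*(-4 - 4) = 4*(-8) = -32)
V(c) = 1 - 5*c
n(E, N) = (161 - 3*E)**2 (n(E, N) = (-3*E + (1 - 5*(-32)))**2 = (-3*E + (1 + 160))**2 = (-3*E + 161)**2 = (161 - 3*E)**2)
(-21658 - 7342)*(n(H(-10), -61) + 19719) = (-21658 - 7342)*((-161 + 3*(-16))**2 + 19719) = -29000*((-161 - 48)**2 + 19719) = -29000*((-209)**2 + 19719) = -29000*(43681 + 19719) = -29000*63400 = -1838600000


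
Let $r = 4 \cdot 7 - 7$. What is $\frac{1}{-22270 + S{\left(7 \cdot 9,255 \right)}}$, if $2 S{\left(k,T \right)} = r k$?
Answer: $- \frac{2}{43217} \approx -4.6278 \cdot 10^{-5}$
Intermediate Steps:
$r = 21$ ($r = 28 - 7 = 21$)
$S{\left(k,T \right)} = \frac{21 k}{2}$
$\frac{1}{-22270 + S{\left(7 \cdot 9,255 \right)}} = \frac{1}{-22270 + \frac{21 \cdot 7 \cdot 9}{2}} = \frac{1}{-22270 + \frac{21}{2} \cdot 63} = \frac{1}{-22270 + \frac{1323}{2}} = \frac{1}{- \frac{43217}{2}} = - \frac{2}{43217}$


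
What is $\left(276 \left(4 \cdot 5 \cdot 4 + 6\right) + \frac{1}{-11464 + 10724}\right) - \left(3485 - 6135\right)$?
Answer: $\frac{19525639}{740} \approx 26386.0$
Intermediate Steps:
$\left(276 \left(4 \cdot 5 \cdot 4 + 6\right) + \frac{1}{-11464 + 10724}\right) - \left(3485 - 6135\right) = \left(276 \left(4 \cdot 20 + 6\right) + \frac{1}{-740}\right) - -2650 = \left(276 \left(80 + 6\right) - \frac{1}{740}\right) - -2650 = \left(276 \cdot 86 - \frac{1}{740}\right) + \left(-10079 + 12729\right) = \left(23736 - \frac{1}{740}\right) + 2650 = \frac{17564639}{740} + 2650 = \frac{19525639}{740}$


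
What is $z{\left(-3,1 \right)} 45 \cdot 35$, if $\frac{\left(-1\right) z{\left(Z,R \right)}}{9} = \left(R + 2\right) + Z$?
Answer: $0$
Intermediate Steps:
$z{\left(Z,R \right)} = -18 - 9 R - 9 Z$ ($z{\left(Z,R \right)} = - 9 \left(\left(R + 2\right) + Z\right) = - 9 \left(\left(2 + R\right) + Z\right) = - 9 \left(2 + R + Z\right) = -18 - 9 R - 9 Z$)
$z{\left(-3,1 \right)} 45 \cdot 35 = \left(-18 - 9 - -27\right) 45 \cdot 35 = \left(-18 - 9 + 27\right) 45 \cdot 35 = 0 \cdot 45 \cdot 35 = 0 \cdot 35 = 0$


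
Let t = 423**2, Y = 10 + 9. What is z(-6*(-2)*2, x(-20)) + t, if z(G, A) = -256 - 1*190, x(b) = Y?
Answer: 178483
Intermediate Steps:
Y = 19
x(b) = 19
z(G, A) = -446 (z(G, A) = -256 - 190 = -446)
t = 178929
z(-6*(-2)*2, x(-20)) + t = -446 + 178929 = 178483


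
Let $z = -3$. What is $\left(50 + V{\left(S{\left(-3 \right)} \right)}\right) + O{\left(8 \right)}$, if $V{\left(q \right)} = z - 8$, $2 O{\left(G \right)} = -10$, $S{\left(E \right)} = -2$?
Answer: $34$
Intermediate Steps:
$O{\left(G \right)} = -5$ ($O{\left(G \right)} = \frac{1}{2} \left(-10\right) = -5$)
$V{\left(q \right)} = -11$ ($V{\left(q \right)} = -3 - 8 = -11$)
$\left(50 + V{\left(S{\left(-3 \right)} \right)}\right) + O{\left(8 \right)} = \left(50 - 11\right) - 5 = 39 - 5 = 34$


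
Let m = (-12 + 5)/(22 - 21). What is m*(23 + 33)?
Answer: -392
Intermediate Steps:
m = -7 (m = -7/1 = -7*1 = -7)
m*(23 + 33) = -7*(23 + 33) = -7*56 = -392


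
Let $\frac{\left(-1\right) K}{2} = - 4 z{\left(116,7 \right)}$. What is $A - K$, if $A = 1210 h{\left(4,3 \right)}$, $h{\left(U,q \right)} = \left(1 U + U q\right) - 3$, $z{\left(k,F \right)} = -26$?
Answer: $15938$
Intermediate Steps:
$h{\left(U,q \right)} = -3 + U + U q$ ($h{\left(U,q \right)} = \left(U + U q\right) - 3 = -3 + U + U q$)
$A = 15730$ ($A = 1210 \left(-3 + 4 + 4 \cdot 3\right) = 1210 \left(-3 + 4 + 12\right) = 1210 \cdot 13 = 15730$)
$K = -208$ ($K = - 2 \left(\left(-4\right) \left(-26\right)\right) = \left(-2\right) 104 = -208$)
$A - K = 15730 - -208 = 15730 + 208 = 15938$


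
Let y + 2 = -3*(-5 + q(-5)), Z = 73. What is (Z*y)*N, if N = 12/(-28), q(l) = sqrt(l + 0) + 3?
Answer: -876/7 + 657*I*sqrt(5)/7 ≈ -125.14 + 209.87*I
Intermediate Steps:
q(l) = 3 + sqrt(l) (q(l) = sqrt(l) + 3 = 3 + sqrt(l))
N = -3/7 (N = 12*(-1/28) = -3/7 ≈ -0.42857)
y = 4 - 3*I*sqrt(5) (y = -2 - 3*(-5 + (3 + sqrt(-5))) = -2 - 3*(-5 + (3 + I*sqrt(5))) = -2 - 3*(-2 + I*sqrt(5)) = -2 + (6 - 3*I*sqrt(5)) = 4 - 3*I*sqrt(5) ≈ 4.0 - 6.7082*I)
(Z*y)*N = (73*(4 - 3*I*sqrt(5)))*(-3/7) = (292 - 219*I*sqrt(5))*(-3/7) = -876/7 + 657*I*sqrt(5)/7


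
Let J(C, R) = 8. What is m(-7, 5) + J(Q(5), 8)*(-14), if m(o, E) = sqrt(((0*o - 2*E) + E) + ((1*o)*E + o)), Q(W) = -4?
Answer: -112 + I*sqrt(47) ≈ -112.0 + 6.8557*I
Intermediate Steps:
m(o, E) = sqrt(o - E + E*o) (m(o, E) = sqrt(((0 - 2*E) + E) + (o*E + o)) = sqrt((-2*E + E) + (E*o + o)) = sqrt(-E + (o + E*o)) = sqrt(o - E + E*o))
m(-7, 5) + J(Q(5), 8)*(-14) = sqrt(-7 - 1*5 + 5*(-7)) + 8*(-14) = sqrt(-7 - 5 - 35) - 112 = sqrt(-47) - 112 = I*sqrt(47) - 112 = -112 + I*sqrt(47)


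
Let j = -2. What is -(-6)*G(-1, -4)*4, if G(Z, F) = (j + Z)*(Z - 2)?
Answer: 216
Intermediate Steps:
G(Z, F) = (-2 + Z)² (G(Z, F) = (-2 + Z)*(Z - 2) = (-2 + Z)*(-2 + Z) = (-2 + Z)²)
-(-6)*G(-1, -4)*4 = -(-6)*(4 + (-1)² - 4*(-1))*4 = -(-6)*(4 + 1 + 4)*4 = -(-6)*9*4 = -6*(-9)*4 = 54*4 = 216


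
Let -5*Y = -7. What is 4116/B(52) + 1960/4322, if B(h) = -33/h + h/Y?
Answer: 3250685284/28717529 ≈ 113.20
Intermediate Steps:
Y = 7/5 (Y = -1/5*(-7) = 7/5 ≈ 1.4000)
B(h) = -33/h + 5*h/7 (B(h) = -33/h + h/(7/5) = -33/h + h*(5/7) = -33/h + 5*h/7)
4116/B(52) + 1960/4322 = 4116/(-33/52 + (5/7)*52) + 1960/4322 = 4116/(-33*1/52 + 260/7) + 1960*(1/4322) = 4116/(-33/52 + 260/7) + 980/2161 = 4116/(13289/364) + 980/2161 = 4116*(364/13289) + 980/2161 = 1498224/13289 + 980/2161 = 3250685284/28717529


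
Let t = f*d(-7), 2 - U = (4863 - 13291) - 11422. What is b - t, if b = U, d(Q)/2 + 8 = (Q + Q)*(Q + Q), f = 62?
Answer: -3460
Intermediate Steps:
d(Q) = -16 + 8*Q² (d(Q) = -16 + 2*((Q + Q)*(Q + Q)) = -16 + 2*((2*Q)*(2*Q)) = -16 + 2*(4*Q²) = -16 + 8*Q²)
U = 19852 (U = 2 - ((4863 - 13291) - 11422) = 2 - (-8428 - 11422) = 2 - 1*(-19850) = 2 + 19850 = 19852)
b = 19852
t = 23312 (t = 62*(-16 + 8*(-7)²) = 62*(-16 + 8*49) = 62*(-16 + 392) = 62*376 = 23312)
b - t = 19852 - 1*23312 = 19852 - 23312 = -3460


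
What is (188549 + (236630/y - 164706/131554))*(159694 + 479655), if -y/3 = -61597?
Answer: 1465268343676310334970/12154997607 ≈ 1.2055e+11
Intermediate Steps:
y = 184791 (y = -3*(-61597) = 184791)
(188549 + (236630/y - 164706/131554))*(159694 + 479655) = (188549 + (236630/184791 - 164706/131554))*(159694 + 479655) = (188549 + (236630*(1/184791) - 164706*1/131554))*639349 = (188549 + (236630/184791 - 82353/65777))*639349 = (188549 + 346718287/12154997607)*639349 = (2291812990520530/12154997607)*639349 = 1465268343676310334970/12154997607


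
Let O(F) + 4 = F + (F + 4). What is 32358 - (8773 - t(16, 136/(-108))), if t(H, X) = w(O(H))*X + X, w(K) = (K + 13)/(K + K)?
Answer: 20375587/864 ≈ 23583.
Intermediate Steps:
O(F) = 2*F (O(F) = -4 + (F + (F + 4)) = -4 + (F + (4 + F)) = -4 + (4 + 2*F) = 2*F)
w(K) = (13 + K)/(2*K) (w(K) = (13 + K)/((2*K)) = (13 + K)*(1/(2*K)) = (13 + K)/(2*K))
t(H, X) = X + X*(13 + 2*H)/(4*H) (t(H, X) = ((13 + 2*H)/(2*((2*H))))*X + X = ((1/(2*H))*(13 + 2*H)/2)*X + X = ((13 + 2*H)/(4*H))*X + X = X*(13 + 2*H)/(4*H) + X = X + X*(13 + 2*H)/(4*H))
32358 - (8773 - t(16, 136/(-108))) = 32358 - (8773 - 136/(-108)*(13 + 6*16)/(4*16)) = 32358 - (8773 - 136*(-1/108)*(13 + 96)/(4*16)) = 32358 - (8773 - (-34)*109/(4*27*16)) = 32358 - (8773 - 1*(-1853/864)) = 32358 - (8773 + 1853/864) = 32358 - 1*7581725/864 = 32358 - 7581725/864 = 20375587/864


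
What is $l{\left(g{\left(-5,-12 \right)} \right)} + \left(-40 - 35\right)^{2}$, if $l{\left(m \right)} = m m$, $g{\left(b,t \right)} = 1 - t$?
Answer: $5794$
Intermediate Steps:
$l{\left(m \right)} = m^{2}$
$l{\left(g{\left(-5,-12 \right)} \right)} + \left(-40 - 35\right)^{2} = \left(1 - -12\right)^{2} + \left(-40 - 35\right)^{2} = \left(1 + 12\right)^{2} + \left(-75\right)^{2} = 13^{2} + 5625 = 169 + 5625 = 5794$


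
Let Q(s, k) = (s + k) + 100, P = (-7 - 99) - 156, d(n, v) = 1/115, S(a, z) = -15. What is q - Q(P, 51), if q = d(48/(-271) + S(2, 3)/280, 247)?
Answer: 12766/115 ≈ 111.01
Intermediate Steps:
d(n, v) = 1/115
P = -262 (P = -106 - 156 = -262)
q = 1/115 ≈ 0.0086956
Q(s, k) = 100 + k + s (Q(s, k) = (k + s) + 100 = 100 + k + s)
q - Q(P, 51) = 1/115 - (100 + 51 - 262) = 1/115 - 1*(-111) = 1/115 + 111 = 12766/115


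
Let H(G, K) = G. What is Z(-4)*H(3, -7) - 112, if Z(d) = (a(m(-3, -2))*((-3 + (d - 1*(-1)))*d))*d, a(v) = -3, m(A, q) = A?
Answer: 752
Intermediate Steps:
Z(d) = -3*d²*(-2 + d) (Z(d) = (-3*(-3 + (d - 1*(-1)))*d)*d = (-3*(-3 + (d + 1))*d)*d = (-3*(-3 + (1 + d))*d)*d = (-3*(-2 + d)*d)*d = (-3*d*(-2 + d))*d = -3*d²*(-2 + d))
Z(-4)*H(3, -7) - 112 = (3*(-4)²*(2 - 1*(-4)))*3 - 112 = (3*16*(2 + 4))*3 - 112 = (3*16*6)*3 - 112 = 288*3 - 112 = 864 - 112 = 752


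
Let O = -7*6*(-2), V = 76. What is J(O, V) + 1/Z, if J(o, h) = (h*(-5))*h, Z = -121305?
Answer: -3503288401/121305 ≈ -28880.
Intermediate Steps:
O = 84 (O = -42*(-2) = 84)
J(o, h) = -5*h² (J(o, h) = (-5*h)*h = -5*h²)
J(O, V) + 1/Z = -5*76² + 1/(-121305) = -5*5776 - 1/121305 = -28880 - 1/121305 = -3503288401/121305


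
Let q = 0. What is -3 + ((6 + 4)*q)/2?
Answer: -3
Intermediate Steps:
-3 + ((6 + 4)*q)/2 = -3 + ((6 + 4)*0)/2 = -3 + (10*0)/2 = -3 + (½)*0 = -3 + 0 = -3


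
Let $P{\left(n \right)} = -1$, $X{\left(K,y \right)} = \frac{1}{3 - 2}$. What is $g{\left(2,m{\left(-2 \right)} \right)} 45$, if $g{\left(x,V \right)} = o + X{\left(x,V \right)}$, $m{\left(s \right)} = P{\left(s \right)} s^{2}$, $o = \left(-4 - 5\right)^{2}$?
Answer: $3690$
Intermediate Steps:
$X{\left(K,y \right)} = 1$ ($X{\left(K,y \right)} = 1^{-1} = 1$)
$o = 81$ ($o = \left(-9\right)^{2} = 81$)
$m{\left(s \right)} = - s^{2}$
$g{\left(x,V \right)} = 82$ ($g{\left(x,V \right)} = 81 + 1 = 82$)
$g{\left(2,m{\left(-2 \right)} \right)} 45 = 82 \cdot 45 = 3690$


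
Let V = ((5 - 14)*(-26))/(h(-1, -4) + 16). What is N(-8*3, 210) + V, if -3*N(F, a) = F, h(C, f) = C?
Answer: 118/5 ≈ 23.600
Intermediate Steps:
N(F, a) = -F/3
V = 78/5 (V = ((5 - 14)*(-26))/(-1 + 16) = -9*(-26)/15 = 234*(1/15) = 78/5 ≈ 15.600)
N(-8*3, 210) + V = -(-8)*3/3 + 78/5 = -1/3*(-24) + 78/5 = 8 + 78/5 = 118/5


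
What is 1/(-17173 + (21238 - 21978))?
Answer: -1/17913 ≈ -5.5825e-5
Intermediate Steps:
1/(-17173 + (21238 - 21978)) = 1/(-17173 - 740) = 1/(-17913) = -1/17913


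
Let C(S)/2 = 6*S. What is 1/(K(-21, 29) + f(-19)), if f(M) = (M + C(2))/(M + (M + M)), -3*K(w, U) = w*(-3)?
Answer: -57/1202 ≈ -0.047421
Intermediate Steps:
C(S) = 12*S (C(S) = 2*(6*S) = 12*S)
K(w, U) = w (K(w, U) = -w*(-3)/3 = -(-1)*w = w)
f(M) = (24 + M)/(3*M) (f(M) = (M + 12*2)/(M + (M + M)) = (M + 24)/(M + 2*M) = (24 + M)/((3*M)) = (24 + M)*(1/(3*M)) = (24 + M)/(3*M))
1/(K(-21, 29) + f(-19)) = 1/(-21 + (⅓)*(24 - 19)/(-19)) = 1/(-21 + (⅓)*(-1/19)*5) = 1/(-21 - 5/57) = 1/(-1202/57) = -57/1202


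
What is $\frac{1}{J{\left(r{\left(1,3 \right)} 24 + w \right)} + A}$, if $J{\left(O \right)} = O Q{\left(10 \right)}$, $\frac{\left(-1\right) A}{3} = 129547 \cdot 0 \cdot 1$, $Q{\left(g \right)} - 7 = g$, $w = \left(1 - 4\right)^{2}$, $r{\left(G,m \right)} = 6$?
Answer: $\frac{1}{2601} \approx 0.00038447$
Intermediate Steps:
$w = 9$ ($w = \left(-3\right)^{2} = 9$)
$Q{\left(g \right)} = 7 + g$
$A = 0$ ($A = - 3 \cdot 129547 \cdot 0 \cdot 1 = - 3 \cdot 129547 \cdot 0 = \left(-3\right) 0 = 0$)
$J{\left(O \right)} = 17 O$ ($J{\left(O \right)} = O \left(7 + 10\right) = O 17 = 17 O$)
$\frac{1}{J{\left(r{\left(1,3 \right)} 24 + w \right)} + A} = \frac{1}{17 \left(6 \cdot 24 + 9\right) + 0} = \frac{1}{17 \left(144 + 9\right) + 0} = \frac{1}{17 \cdot 153 + 0} = \frac{1}{2601 + 0} = \frac{1}{2601}$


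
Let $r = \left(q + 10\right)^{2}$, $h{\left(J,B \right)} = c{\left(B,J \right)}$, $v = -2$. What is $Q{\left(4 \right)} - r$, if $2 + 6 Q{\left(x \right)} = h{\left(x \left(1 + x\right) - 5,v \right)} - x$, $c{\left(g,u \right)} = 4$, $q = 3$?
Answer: $- \frac{508}{3} \approx -169.33$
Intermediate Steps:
$h{\left(J,B \right)} = 4$
$r = 169$ ($r = \left(3 + 10\right)^{2} = 13^{2} = 169$)
$Q{\left(x \right)} = \frac{1}{3} - \frac{x}{6}$ ($Q{\left(x \right)} = - \frac{1}{3} + \frac{4 - x}{6} = - \frac{1}{3} - \left(- \frac{2}{3} + \frac{x}{6}\right) = \frac{1}{3} - \frac{x}{6}$)
$Q{\left(4 \right)} - r = \left(\frac{1}{3} - \frac{2}{3}\right) - 169 = - \frac{1}{3} - 169 = - \frac{508}{3}$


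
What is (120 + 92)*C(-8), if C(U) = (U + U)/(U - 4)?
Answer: 848/3 ≈ 282.67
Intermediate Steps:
C(U) = 2*U/(-4 + U) (C(U) = (2*U)/(-4 + U) = 2*U/(-4 + U))
(120 + 92)*C(-8) = (120 + 92)*(2*(-8)/(-4 - 8)) = 212*(2*(-8)/(-12)) = 212*(2*(-8)*(-1/12)) = 212*(4/3) = 848/3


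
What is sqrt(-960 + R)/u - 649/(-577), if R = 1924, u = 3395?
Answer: 649/577 + 2*sqrt(241)/3395 ≈ 1.1339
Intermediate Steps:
sqrt(-960 + R)/u - 649/(-577) = sqrt(-960 + 1924)/3395 - 649/(-577) = sqrt(964)*(1/3395) - 649*(-1/577) = (2*sqrt(241))*(1/3395) + 649/577 = 2*sqrt(241)/3395 + 649/577 = 649/577 + 2*sqrt(241)/3395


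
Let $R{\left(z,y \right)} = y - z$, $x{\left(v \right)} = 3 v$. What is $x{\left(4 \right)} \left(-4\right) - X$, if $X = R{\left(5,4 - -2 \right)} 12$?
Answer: $-60$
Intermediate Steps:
$X = 12$ ($X = \left(\left(4 - -2\right) - 5\right) 12 = \left(\left(4 + 2\right) - 5\right) 12 = \left(6 - 5\right) 12 = 1 \cdot 12 = 12$)
$x{\left(4 \right)} \left(-4\right) - X = 3 \cdot 4 \left(-4\right) - 12 = 12 \left(-4\right) - 12 = -48 - 12 = -60$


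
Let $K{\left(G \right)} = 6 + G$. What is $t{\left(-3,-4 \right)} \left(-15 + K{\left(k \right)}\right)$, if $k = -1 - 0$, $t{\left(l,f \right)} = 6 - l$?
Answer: $-90$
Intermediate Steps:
$k = -1$ ($k = -1 + 0 = -1$)
$t{\left(-3,-4 \right)} \left(-15 + K{\left(k \right)}\right) = \left(6 - -3\right) \left(-15 + \left(6 - 1\right)\right) = \left(6 + 3\right) \left(-15 + 5\right) = 9 \left(-10\right) = -90$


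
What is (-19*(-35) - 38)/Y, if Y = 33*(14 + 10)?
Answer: 19/24 ≈ 0.79167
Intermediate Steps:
Y = 792 (Y = 33*24 = 792)
(-19*(-35) - 38)/Y = (-19*(-35) - 38)/792 = (665 - 38)*(1/792) = 627*(1/792) = 19/24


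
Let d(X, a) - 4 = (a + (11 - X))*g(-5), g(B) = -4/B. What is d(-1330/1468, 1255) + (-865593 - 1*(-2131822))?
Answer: 2325397373/1835 ≈ 1.2672e+6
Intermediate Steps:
d(X, a) = 64/5 - 4*X/5 + 4*a/5 (d(X, a) = 4 + (a + (11 - X))*(-4/(-5)) = 4 + (11 + a - X)*(-4*(-1/5)) = 4 + (11 + a - X)*(4/5) = 4 + (44/5 - 4*X/5 + 4*a/5) = 64/5 - 4*X/5 + 4*a/5)
d(-1330/1468, 1255) + (-865593 - 1*(-2131822)) = (64/5 - (-1064)/1468 + (4/5)*1255) + (-865593 - 1*(-2131822)) = (64/5 - (-1064)/1468 + 1004) + (-865593 + 2131822) = (64/5 - 4/5*(-665/734) + 1004) + 1266229 = (64/5 + 266/367 + 1004) + 1266229 = 1867158/1835 + 1266229 = 2325397373/1835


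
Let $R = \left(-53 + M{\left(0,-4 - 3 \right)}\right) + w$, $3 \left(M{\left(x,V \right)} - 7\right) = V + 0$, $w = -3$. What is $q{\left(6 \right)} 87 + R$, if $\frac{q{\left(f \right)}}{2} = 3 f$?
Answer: $\frac{9242}{3} \approx 3080.7$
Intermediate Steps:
$M{\left(x,V \right)} = 7 + \frac{V}{3}$ ($M{\left(x,V \right)} = 7 + \frac{V + 0}{3} = 7 + \frac{V}{3}$)
$q{\left(f \right)} = 6 f$ ($q{\left(f \right)} = 2 \cdot 3 f = 6 f$)
$R = - \frac{154}{3}$ ($R = \left(-53 + \left(7 + \frac{-4 - 3}{3}\right)\right) - 3 = \left(-53 + \left(7 + \frac{1}{3} \left(-7\right)\right)\right) - 3 = \left(-53 + \left(7 - \frac{7}{3}\right)\right) - 3 = \left(-53 + \frac{14}{3}\right) - 3 = - \frac{145}{3} - 3 = - \frac{154}{3} \approx -51.333$)
$q{\left(6 \right)} 87 + R = 6 \cdot 6 \cdot 87 - \frac{154}{3} = 36 \cdot 87 - \frac{154}{3} = 3132 - \frac{154}{3} = \frac{9242}{3}$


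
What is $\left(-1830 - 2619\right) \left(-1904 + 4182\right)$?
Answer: $-10134822$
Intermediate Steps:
$\left(-1830 - 2619\right) \left(-1904 + 4182\right) = \left(-4449\right) 2278 = -10134822$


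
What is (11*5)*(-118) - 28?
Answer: -6518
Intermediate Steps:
(11*5)*(-118) - 28 = 55*(-118) - 28 = -6490 - 28 = -6518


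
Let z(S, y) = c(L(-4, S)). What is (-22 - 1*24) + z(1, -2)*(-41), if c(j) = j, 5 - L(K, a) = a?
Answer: -210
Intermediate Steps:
L(K, a) = 5 - a
z(S, y) = 5 - S
(-22 - 1*24) + z(1, -2)*(-41) = (-22 - 1*24) + (5 - 1*1)*(-41) = (-22 - 24) + (5 - 1)*(-41) = -46 + 4*(-41) = -46 - 164 = -210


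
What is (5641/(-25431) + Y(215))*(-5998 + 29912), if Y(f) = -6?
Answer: -3783840478/25431 ≈ -1.4879e+5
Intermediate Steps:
(5641/(-25431) + Y(215))*(-5998 + 29912) = (5641/(-25431) - 6)*(-5998 + 29912) = (5641*(-1/25431) - 6)*23914 = (-5641/25431 - 6)*23914 = -158227/25431*23914 = -3783840478/25431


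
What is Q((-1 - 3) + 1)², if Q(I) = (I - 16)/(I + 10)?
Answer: 361/49 ≈ 7.3673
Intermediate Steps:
Q(I) = (-16 + I)/(10 + I)
Q((-1 - 3) + 1)² = ((-16 + ((-1 - 3) + 1))/(10 + ((-1 - 3) + 1)))² = ((-16 + (-4 + 1))/(10 + (-4 + 1)))² = ((-16 - 3)/(10 - 3))² = (-19/7)² = 361/49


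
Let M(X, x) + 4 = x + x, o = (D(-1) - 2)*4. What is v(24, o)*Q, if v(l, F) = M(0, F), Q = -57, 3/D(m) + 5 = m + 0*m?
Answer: 1368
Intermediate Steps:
D(m) = 3/(-5 + m) (D(m) = 3/(-5 + (m + 0*m)) = 3/(-5 + (m + 0)) = 3/(-5 + m))
o = -10 (o = (3/(-5 - 1) - 2)*4 = (3/(-6) - 2)*4 = (3*(-1/6) - 2)*4 = (-1/2 - 2)*4 = -5/2*4 = -10)
M(X, x) = -4 + 2*x (M(X, x) = -4 + (x + x) = -4 + 2*x)
v(l, F) = -4 + 2*F
v(24, o)*Q = (-4 + 2*(-10))*(-57) = (-4 - 20)*(-57) = -24*(-57) = 1368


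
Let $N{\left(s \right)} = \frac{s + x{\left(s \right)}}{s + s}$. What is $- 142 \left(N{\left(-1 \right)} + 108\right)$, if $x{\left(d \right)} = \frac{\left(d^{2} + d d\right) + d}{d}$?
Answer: $-15478$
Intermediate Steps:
$x{\left(d \right)} = \frac{d + 2 d^{2}}{d}$ ($x{\left(d \right)} = \frac{\left(d^{2} + d^{2}\right) + d}{d} = \frac{2 d^{2} + d}{d} = \frac{d + 2 d^{2}}{d}$)
$N{\left(s \right)} = \frac{1 + 3 s}{2 s}$ ($N{\left(s \right)} = \frac{s + \left(1 + 2 s\right)}{s + s} = \frac{1 + 3 s}{2 s}$)
$- 142 \left(N{\left(-1 \right)} + 108\right) = - 142 \left(\frac{1 + 3 \left(-1\right)}{2 \left(-1\right)} + 108\right) = - 142 \left(\frac{1}{2} \left(-1\right) \left(1 - 3\right) + 108\right) = - 142 \left(\frac{1}{2} \left(-1\right) \left(-2\right) + 108\right) = - 142 \left(1 + 108\right) = \left(-142\right) 109 = -15478$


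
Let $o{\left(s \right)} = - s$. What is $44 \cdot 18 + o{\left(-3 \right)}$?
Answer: $795$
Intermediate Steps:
$44 \cdot 18 + o{\left(-3 \right)} = 44 \cdot 18 - -3 = 792 + 3 = 795$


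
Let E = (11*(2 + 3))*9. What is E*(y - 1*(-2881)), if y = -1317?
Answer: 774180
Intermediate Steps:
E = 495 (E = (11*5)*9 = 55*9 = 495)
E*(y - 1*(-2881)) = 495*(-1317 - 1*(-2881)) = 495*(-1317 + 2881) = 495*1564 = 774180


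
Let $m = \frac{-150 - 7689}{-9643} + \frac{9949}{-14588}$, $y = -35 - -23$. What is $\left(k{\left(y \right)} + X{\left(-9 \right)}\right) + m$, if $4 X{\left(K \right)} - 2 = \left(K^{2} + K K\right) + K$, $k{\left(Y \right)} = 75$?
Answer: $\frac{4004966670}{35168021} \approx 113.88$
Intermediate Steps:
$y = -12$ ($y = -35 + 23 = -12$)
$m = \frac{18417125}{140672084}$ ($m = \left(-7839\right) \left(- \frac{1}{9643}\right) + 9949 \left(- \frac{1}{14588}\right) = \frac{7839}{9643} - \frac{9949}{14588} = \frac{18417125}{140672084} \approx 0.13092$)
$X{\left(K \right)} = \frac{1}{2} + \frac{K^{2}}{2} + \frac{K}{4}$ ($X{\left(K \right)} = \frac{1}{2} + \frac{\left(K^{2} + K K\right) + K}{4} = \frac{1}{2} + \frac{\left(K^{2} + K^{2}\right) + K}{4} = \frac{1}{2} + \frac{2 K^{2} + K}{4} = \frac{1}{2} + \frac{K + 2 K^{2}}{4} = \frac{1}{2} + \left(\frac{K^{2}}{2} + \frac{K}{4}\right) = \frac{1}{2} + \frac{K^{2}}{2} + \frac{K}{4}$)
$\left(k{\left(y \right)} + X{\left(-9 \right)}\right) + m = \left(75 + \left(\frac{1}{2} + \frac{\left(-9\right)^{2}}{2} + \frac{1}{4} \left(-9\right)\right)\right) + \frac{18417125}{140672084} = \left(75 + \left(\frac{1}{2} + \frac{1}{2} \cdot 81 - \frac{9}{4}\right)\right) + \frac{18417125}{140672084} = \left(75 + \left(\frac{1}{2} + \frac{81}{2} - \frac{9}{4}\right)\right) + \frac{18417125}{140672084} = \left(75 + \frac{155}{4}\right) + \frac{18417125}{140672084} = \frac{455}{4} + \frac{18417125}{140672084} = \frac{4004966670}{35168021}$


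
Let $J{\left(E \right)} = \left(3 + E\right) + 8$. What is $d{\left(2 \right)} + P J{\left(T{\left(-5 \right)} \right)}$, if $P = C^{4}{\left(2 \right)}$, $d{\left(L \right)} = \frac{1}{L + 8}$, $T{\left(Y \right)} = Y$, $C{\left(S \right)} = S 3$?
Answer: $\frac{77761}{10} \approx 7776.1$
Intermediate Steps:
$C{\left(S \right)} = 3 S$
$d{\left(L \right)} = \frac{1}{8 + L}$
$J{\left(E \right)} = 11 + E$
$P = 1296$ ($P = \left(3 \cdot 2\right)^{4} = 6^{4} = 1296$)
$d{\left(2 \right)} + P J{\left(T{\left(-5 \right)} \right)} = \frac{1}{8 + 2} + 1296 \left(11 - 5\right) = \frac{1}{10} + 1296 \cdot 6 = \frac{1}{10} + 7776 = \frac{77761}{10}$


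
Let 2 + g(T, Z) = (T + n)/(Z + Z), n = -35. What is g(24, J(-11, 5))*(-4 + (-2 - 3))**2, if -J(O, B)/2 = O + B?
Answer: -1593/8 ≈ -199.13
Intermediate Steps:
J(O, B) = -2*B - 2*O (J(O, B) = -2*(O + B) = -2*(B + O) = -2*B - 2*O)
g(T, Z) = -2 + (-35 + T)/(2*Z) (g(T, Z) = -2 + (T - 35)/(Z + Z) = -2 + (-35 + T)/((2*Z)) = -2 + (-35 + T)*(1/(2*Z)) = -2 + (-35 + T)/(2*Z))
g(24, J(-11, 5))*(-4 + (-2 - 3))**2 = ((-35 + 24 - 4*(-2*5 - 2*(-11)))/(2*(-2*5 - 2*(-11))))*(-4 + (-2 - 3))**2 = ((-35 + 24 - 4*(-10 + 22))/(2*(-10 + 22)))*(-4 - 5)**2 = ((1/2)*(-35 + 24 - 4*12)/12)*(-9)**2 = ((1/2)*(1/12)*(-35 + 24 - 48))*81 = ((1/2)*(1/12)*(-59))*81 = -59/24*81 = -1593/8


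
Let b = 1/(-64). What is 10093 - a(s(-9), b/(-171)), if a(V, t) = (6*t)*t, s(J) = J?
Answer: 201475012607/19961856 ≈ 10093.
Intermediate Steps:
b = -1/64 ≈ -0.015625
a(V, t) = 6*t**2
10093 - a(s(-9), b/(-171)) = 10093 - 6*(-1/64/(-171))**2 = 10093 - 6*(-1/64*(-1/171))**2 = 10093 - 6*(1/10944)**2 = 10093 - 6/119771136 = 10093 - 1*1/19961856 = 10093 - 1/19961856 = 201475012607/19961856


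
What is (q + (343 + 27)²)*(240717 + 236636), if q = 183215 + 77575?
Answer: 189838514570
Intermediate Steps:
q = 260790
(q + (343 + 27)²)*(240717 + 236636) = (260790 + (343 + 27)²)*(240717 + 236636) = (260790 + 370²)*477353 = (260790 + 136900)*477353 = 397690*477353 = 189838514570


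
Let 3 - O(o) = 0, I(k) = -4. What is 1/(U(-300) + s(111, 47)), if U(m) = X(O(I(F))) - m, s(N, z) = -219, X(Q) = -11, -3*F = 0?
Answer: 1/70 ≈ 0.014286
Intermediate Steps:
F = 0 (F = -⅓*0 = 0)
O(o) = 3 (O(o) = 3 - 1*0 = 3 + 0 = 3)
U(m) = -11 - m
1/(U(-300) + s(111, 47)) = 1/((-11 - 1*(-300)) - 219) = 1/((-11 + 300) - 219) = 1/(289 - 219) = 1/70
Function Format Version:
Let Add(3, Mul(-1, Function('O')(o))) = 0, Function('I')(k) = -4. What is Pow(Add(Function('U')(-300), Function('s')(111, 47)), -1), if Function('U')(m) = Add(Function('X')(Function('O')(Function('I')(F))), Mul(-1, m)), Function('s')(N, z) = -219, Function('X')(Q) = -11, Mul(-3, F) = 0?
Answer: Rational(1, 70) ≈ 0.014286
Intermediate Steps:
F = 0 (F = Mul(Rational(-1, 3), 0) = 0)
Function('O')(o) = 3 (Function('O')(o) = Add(3, Mul(-1, 0)) = Add(3, 0) = 3)
Function('U')(m) = Add(-11, Mul(-1, m))
Pow(Add(Function('U')(-300), Function('s')(111, 47)), -1) = Pow(Add(Add(-11, Mul(-1, -300)), -219), -1) = Pow(Add(Add(-11, 300), -219), -1) = Pow(Add(289, -219), -1) = Pow(70, -1) = Rational(1, 70)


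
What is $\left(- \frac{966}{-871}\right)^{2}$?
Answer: $\frac{933156}{758641} \approx 1.23$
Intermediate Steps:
$\left(- \frac{966}{-871}\right)^{2} = \left(\left(-966\right) \left(- \frac{1}{871}\right)\right)^{2} = \left(\frac{966}{871}\right)^{2} = \frac{933156}{758641}$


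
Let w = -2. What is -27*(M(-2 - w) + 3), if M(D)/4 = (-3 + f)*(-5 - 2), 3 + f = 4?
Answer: -1593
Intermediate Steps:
f = 1 (f = -3 + 4 = 1)
M(D) = 56 (M(D) = 4*((-3 + 1)*(-5 - 2)) = 4*(-2*(-7)) = 4*14 = 56)
-27*(M(-2 - w) + 3) = -27*(56 + 3) = -27*59 = -1593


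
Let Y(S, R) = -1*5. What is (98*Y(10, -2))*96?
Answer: -47040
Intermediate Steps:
Y(S, R) = -5
(98*Y(10, -2))*96 = (98*(-5))*96 = -490*96 = -47040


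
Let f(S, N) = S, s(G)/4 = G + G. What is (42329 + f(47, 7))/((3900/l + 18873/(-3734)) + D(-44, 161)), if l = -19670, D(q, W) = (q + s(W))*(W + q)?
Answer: 311242312528/1068979168893 ≈ 0.29116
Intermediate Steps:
s(G) = 8*G (s(G) = 4*(G + G) = 4*(2*G) = 8*G)
D(q, W) = (W + q)*(q + 8*W) (D(q, W) = (q + 8*W)*(W + q) = (W + q)*(q + 8*W))
(42329 + f(47, 7))/((3900/l + 18873/(-3734)) + D(-44, 161)) = (42329 + 47)/((3900/(-19670) + 18873/(-3734)) + ((-44)**2 + 8*161**2 + 9*161*(-44))) = 42376/((3900*(-1/19670) + 18873*(-1/3734)) + (1936 + 8*25921 - 63756)) = 42376/((-390/1967 - 18873/3734) + (1936 + 207368 - 63756)) = 42376/(-38579451/7344778 + 145548) = 42376/(1068979168893/7344778) = 42376*(7344778/1068979168893) = 311242312528/1068979168893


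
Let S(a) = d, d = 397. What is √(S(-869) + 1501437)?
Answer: √1501834 ≈ 1225.5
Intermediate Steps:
S(a) = 397
√(S(-869) + 1501437) = √(397 + 1501437) = √1501834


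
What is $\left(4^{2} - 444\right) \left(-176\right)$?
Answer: $75328$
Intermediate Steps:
$\left(4^{2} - 444\right) \left(-176\right) = \left(16 - 444\right) \left(-176\right) = \left(-428\right) \left(-176\right) = 75328$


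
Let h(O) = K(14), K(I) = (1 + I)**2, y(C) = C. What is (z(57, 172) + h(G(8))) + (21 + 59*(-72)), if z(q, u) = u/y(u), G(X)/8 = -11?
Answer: -4001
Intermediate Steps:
G(X) = -88 (G(X) = 8*(-11) = -88)
z(q, u) = 1 (z(q, u) = u/u = 1)
h(O) = 225 (h(O) = (1 + 14)**2 = 15**2 = 225)
(z(57, 172) + h(G(8))) + (21 + 59*(-72)) = (1 + 225) + (21 + 59*(-72)) = 226 + (21 - 4248) = 226 - 4227 = -4001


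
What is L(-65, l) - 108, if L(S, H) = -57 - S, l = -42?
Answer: -100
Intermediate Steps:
L(-65, l) - 108 = (-57 - 1*(-65)) - 108 = (-57 + 65) - 108 = 8 - 108 = -100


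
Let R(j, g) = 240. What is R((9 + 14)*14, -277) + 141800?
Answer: 142040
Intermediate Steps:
R((9 + 14)*14, -277) + 141800 = 240 + 141800 = 142040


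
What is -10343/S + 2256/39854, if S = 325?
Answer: -205738361/6476275 ≈ -31.768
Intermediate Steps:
-10343/S + 2256/39854 = -10343/325 + 2256/39854 = -10343*1/325 + 2256*(1/39854) = -10343/325 + 1128/19927 = -205738361/6476275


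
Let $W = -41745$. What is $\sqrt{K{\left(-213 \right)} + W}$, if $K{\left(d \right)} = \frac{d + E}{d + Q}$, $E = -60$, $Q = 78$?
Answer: $\frac{i \sqrt{9392170}}{15} \approx 204.31 i$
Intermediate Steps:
$K{\left(d \right)} = \frac{-60 + d}{78 + d}$ ($K{\left(d \right)} = \frac{d - 60}{d + 78} = \frac{-60 + d}{78 + d}$)
$\sqrt{K{\left(-213 \right)} + W} = \sqrt{\frac{-60 - 213}{78 - 213} - 41745} = \sqrt{\frac{1}{-135} \left(-273\right) - 41745} = \sqrt{\left(- \frac{1}{135}\right) \left(-273\right) - 41745} = \sqrt{\frac{91}{45} - 41745} = \sqrt{- \frac{1878434}{45}} = \frac{i \sqrt{9392170}}{15}$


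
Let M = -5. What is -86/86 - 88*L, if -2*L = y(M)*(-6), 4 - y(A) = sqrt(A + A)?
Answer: -1057 + 264*I*sqrt(10) ≈ -1057.0 + 834.84*I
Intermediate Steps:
y(A) = 4 - sqrt(2)*sqrt(A) (y(A) = 4 - sqrt(A + A) = 4 - sqrt(2*A) = 4 - sqrt(2)*sqrt(A))
L = 12 - 3*I*sqrt(10) (L = -(4 - sqrt(2)*sqrt(-5))*(-6)/2 = -(4 - sqrt(2)*I*sqrt(5))*(-6)/2 = -(4 - I*sqrt(10))*(-6)/2 = -(-24 + 6*I*sqrt(10))/2 = 12 - 3*I*sqrt(10) ≈ 12.0 - 9.4868*I)
-86/86 - 88*L = -86/86 - 88*(12 - 3*I*sqrt(10)) = -86*1/86 + (-1056 + 264*I*sqrt(10)) = -1 + (-1056 + 264*I*sqrt(10)) = -1057 + 264*I*sqrt(10)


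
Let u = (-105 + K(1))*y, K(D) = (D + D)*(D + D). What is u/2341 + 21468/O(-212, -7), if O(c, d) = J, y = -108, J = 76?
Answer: 12771399/44479 ≈ 287.13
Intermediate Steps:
K(D) = 4*D² (K(D) = (2*D)*(2*D) = 4*D²)
O(c, d) = 76
u = 10908 (u = (-105 + 4*1²)*(-108) = (-105 + 4*1)*(-108) = (-105 + 4)*(-108) = -101*(-108) = 10908)
u/2341 + 21468/O(-212, -7) = 10908/2341 + 21468/76 = 10908*(1/2341) + 21468*(1/76) = 10908/2341 + 5367/19 = 12771399/44479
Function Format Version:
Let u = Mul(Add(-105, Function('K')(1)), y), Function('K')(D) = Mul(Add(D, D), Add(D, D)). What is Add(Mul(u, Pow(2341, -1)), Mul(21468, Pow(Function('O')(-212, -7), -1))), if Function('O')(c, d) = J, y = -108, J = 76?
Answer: Rational(12771399, 44479) ≈ 287.13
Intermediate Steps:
Function('K')(D) = Mul(4, Pow(D, 2)) (Function('K')(D) = Mul(Mul(2, D), Mul(2, D)) = Mul(4, Pow(D, 2)))
Function('O')(c, d) = 76
u = 10908 (u = Mul(Add(-105, Mul(4, Pow(1, 2))), -108) = Mul(Add(-105, Mul(4, 1)), -108) = Mul(Add(-105, 4), -108) = Mul(-101, -108) = 10908)
Add(Mul(u, Pow(2341, -1)), Mul(21468, Pow(Function('O')(-212, -7), -1))) = Add(Mul(10908, Pow(2341, -1)), Mul(21468, Pow(76, -1))) = Add(Mul(10908, Rational(1, 2341)), Mul(21468, Rational(1, 76))) = Add(Rational(10908, 2341), Rational(5367, 19)) = Rational(12771399, 44479)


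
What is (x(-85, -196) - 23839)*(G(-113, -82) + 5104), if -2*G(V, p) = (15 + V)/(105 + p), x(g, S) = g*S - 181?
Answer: -37581120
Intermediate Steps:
x(g, S) = -181 + S*g (x(g, S) = S*g - 181 = -181 + S*g)
G(V, p) = -(15 + V)/(2*(105 + p))
(x(-85, -196) - 23839)*(G(-113, -82) + 5104) = ((-181 - 196*(-85)) - 23839)*((-15 - 1*(-113))/(2*(105 - 82)) + 5104) = ((-181 + 16660) - 23839)*((1/2)*(-15 + 113)/23 + 5104) = (16479 - 23839)*((1/2)*(1/23)*98 + 5104) = -7360*(49/23 + 5104) = -7360*117441/23 = -37581120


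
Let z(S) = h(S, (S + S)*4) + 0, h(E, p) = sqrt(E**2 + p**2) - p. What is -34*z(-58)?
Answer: -15776 - 1972*sqrt(65) ≈ -31675.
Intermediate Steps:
z(S) = -8*S + sqrt(65)*sqrt(S**2) (z(S) = (sqrt(S**2 + ((S + S)*4)**2) - (S + S)*4) + 0 = (sqrt(S**2 + ((2*S)*4)**2) - 2*S*4) + 0 = (sqrt(S**2 + (8*S)**2) - 8*S) + 0 = (sqrt(S**2 + 64*S**2) - 8*S) + 0 = (sqrt(65*S**2) - 8*S) + 0 = (sqrt(65)*sqrt(S**2) - 8*S) + 0 = (-8*S + sqrt(65)*sqrt(S**2)) + 0 = -8*S + sqrt(65)*sqrt(S**2))
-34*z(-58) = -34*(-8*(-58) + sqrt(65)*sqrt((-58)**2)) = -34*(464 + sqrt(65)*sqrt(3364)) = -34*(464 + sqrt(65)*58) = -34*(464 + 58*sqrt(65)) = -15776 - 1972*sqrt(65)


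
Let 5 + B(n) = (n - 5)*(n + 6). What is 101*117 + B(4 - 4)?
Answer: 11782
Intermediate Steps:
B(n) = -5 + (-5 + n)*(6 + n) (B(n) = -5 + (n - 5)*(n + 6) = -5 + (-5 + n)*(6 + n))
101*117 + B(4 - 4) = 101*117 + (-35 + (4 - 4) + (4 - 4)²) = 11817 + (-35 + 0 + 0²) = 11817 + (-35 + 0 + 0) = 11817 - 35 = 11782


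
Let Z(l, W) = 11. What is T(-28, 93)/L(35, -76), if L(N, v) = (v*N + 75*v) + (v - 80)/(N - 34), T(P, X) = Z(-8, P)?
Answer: -11/8516 ≈ -0.0012917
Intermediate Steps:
T(P, X) = 11
L(N, v) = 75*v + N*v + (-80 + v)/(-34 + N) (L(N, v) = (N*v + 75*v) + (-80 + v)/(-34 + N) = (75*v + N*v) + (-80 + v)/(-34 + N) = 75*v + N*v + (-80 + v)/(-34 + N))
T(-28, 93)/L(35, -76) = 11/(((-80 - 2549*(-76) - 76*35² + 41*35*(-76))/(-34 + 35))) = 11/(((-80 + 193724 - 76*1225 - 109060)/1)) = 11/((1*(-80 + 193724 - 93100 - 109060))) = 11/((1*(-8516))) = 11/(-8516) = 11*(-1/8516) = -11/8516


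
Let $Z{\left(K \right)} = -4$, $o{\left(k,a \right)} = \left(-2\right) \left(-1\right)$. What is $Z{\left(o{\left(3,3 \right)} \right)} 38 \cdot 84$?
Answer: $-12768$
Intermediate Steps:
$o{\left(k,a \right)} = 2$
$Z{\left(o{\left(3,3 \right)} \right)} 38 \cdot 84 = \left(-4\right) 38 \cdot 84 = \left(-152\right) 84 = -12768$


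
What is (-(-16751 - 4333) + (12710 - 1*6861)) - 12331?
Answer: 14602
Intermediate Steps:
(-(-16751 - 4333) + (12710 - 1*6861)) - 12331 = (-1*(-21084) + (12710 - 6861)) - 12331 = (21084 + 5849) - 12331 = 26933 - 12331 = 14602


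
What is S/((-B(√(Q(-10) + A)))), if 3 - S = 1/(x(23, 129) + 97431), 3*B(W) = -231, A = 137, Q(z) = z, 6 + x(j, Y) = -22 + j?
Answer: 292277/7501802 ≈ 0.038961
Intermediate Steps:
x(j, Y) = -28 + j (x(j, Y) = -6 + (-22 + j) = -28 + j)
B(W) = -77 (B(W) = (⅓)*(-231) = -77)
S = 292277/97426 (S = 3 - 1/((-28 + 23) + 97431) = 3 - 1/(-5 + 97431) = 3 - 1/97426 = 292277/97426 ≈ 3.0000)
S/((-B(√(Q(-10) + A)))) = 292277/(97426*((-1*(-77)))) = (292277/97426)/77 = (292277/97426)*(1/77) = 292277/7501802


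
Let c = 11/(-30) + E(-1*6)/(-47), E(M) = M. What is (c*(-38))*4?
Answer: 25612/705 ≈ 36.329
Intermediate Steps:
c = -337/1410 (c = 11/(-30) - 1*6/(-47) = 11*(-1/30) - 6*(-1/47) = -11/30 + 6/47 = -337/1410 ≈ -0.23901)
(c*(-38))*4 = -337/1410*(-38)*4 = (6403/705)*4 = 25612/705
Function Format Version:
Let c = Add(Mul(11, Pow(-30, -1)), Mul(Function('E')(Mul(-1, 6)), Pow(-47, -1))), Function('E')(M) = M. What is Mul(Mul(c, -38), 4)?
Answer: Rational(25612, 705) ≈ 36.329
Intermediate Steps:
c = Rational(-337, 1410) (c = Add(Mul(11, Pow(-30, -1)), Mul(Mul(-1, 6), Pow(-47, -1))) = Add(Mul(11, Rational(-1, 30)), Mul(-6, Rational(-1, 47))) = Add(Rational(-11, 30), Rational(6, 47)) = Rational(-337, 1410) ≈ -0.23901)
Mul(Mul(c, -38), 4) = Mul(Mul(Rational(-337, 1410), -38), 4) = Mul(Rational(6403, 705), 4) = Rational(25612, 705)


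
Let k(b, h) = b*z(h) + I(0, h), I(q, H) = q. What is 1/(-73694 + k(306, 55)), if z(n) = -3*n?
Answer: -1/124184 ≈ -8.0526e-6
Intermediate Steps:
k(b, h) = -3*b*h (k(b, h) = b*(-3*h) + 0 = -3*b*h + 0 = -3*b*h)
1/(-73694 + k(306, 55)) = 1/(-73694 - 3*306*55) = 1/(-73694 - 50490) = 1/(-124184) = -1/124184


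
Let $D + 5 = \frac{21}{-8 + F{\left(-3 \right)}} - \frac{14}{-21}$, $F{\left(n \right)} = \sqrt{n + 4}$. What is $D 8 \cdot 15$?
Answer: $-880$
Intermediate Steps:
$F{\left(n \right)} = \sqrt{4 + n}$
$D = - \frac{22}{3}$ ($D = -5 + \left(\frac{21}{-8 + \sqrt{4 - 3}} - \frac{14}{-21}\right) = -5 + \left(\frac{21}{-8 + \sqrt{1}} - - \frac{2}{3}\right) = -5 + \left(\frac{21}{-8 + 1} + \frac{2}{3}\right) = -5 + \left(\frac{21}{-7} + \frac{2}{3}\right) = -5 + \left(21 \left(- \frac{1}{7}\right) + \frac{2}{3}\right) = -5 + \left(-3 + \frac{2}{3}\right) = -5 - \frac{7}{3} = - \frac{22}{3} \approx -7.3333$)
$D 8 \cdot 15 = \left(- \frac{22}{3}\right) 8 \cdot 15 = \left(- \frac{176}{3}\right) 15 = -880$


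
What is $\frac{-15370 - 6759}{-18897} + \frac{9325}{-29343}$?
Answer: $\frac{157705574}{184831557} \approx 0.85324$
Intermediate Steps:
$\frac{-15370 - 6759}{-18897} + \frac{9325}{-29343} = \left(-15370 - 6759\right) \left(- \frac{1}{18897}\right) + 9325 \left(- \frac{1}{29343}\right) = \left(-22129\right) \left(- \frac{1}{18897}\right) - \frac{9325}{29343} = \frac{22129}{18897} - \frac{9325}{29343} = \frac{157705574}{184831557}$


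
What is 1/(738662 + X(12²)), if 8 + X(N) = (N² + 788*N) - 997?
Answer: 1/871865 ≈ 1.1470e-6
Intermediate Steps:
X(N) = -1005 + N² + 788*N (X(N) = -8 + ((N² + 788*N) - 997) = -8 + (-997 + N² + 788*N) = -1005 + N² + 788*N)
1/(738662 + X(12²)) = 1/(738662 + (-1005 + (12²)² + 788*12²)) = 1/(738662 + (-1005 + 144² + 788*144)) = 1/(738662 + (-1005 + 20736 + 113472)) = 1/(738662 + 133203) = 1/871865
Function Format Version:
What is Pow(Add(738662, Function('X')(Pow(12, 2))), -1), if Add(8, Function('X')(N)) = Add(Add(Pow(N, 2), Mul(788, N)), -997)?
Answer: Rational(1, 871865) ≈ 1.1470e-6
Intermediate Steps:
Function('X')(N) = Add(-1005, Pow(N, 2), Mul(788, N)) (Function('X')(N) = Add(-8, Add(Add(Pow(N, 2), Mul(788, N)), -997)) = Add(-8, Add(-997, Pow(N, 2), Mul(788, N))) = Add(-1005, Pow(N, 2), Mul(788, N)))
Pow(Add(738662, Function('X')(Pow(12, 2))), -1) = Pow(Add(738662, Add(-1005, Pow(Pow(12, 2), 2), Mul(788, Pow(12, 2)))), -1) = Pow(Add(738662, Add(-1005, Pow(144, 2), Mul(788, 144))), -1) = Pow(Add(738662, Add(-1005, 20736, 113472)), -1) = Pow(Add(738662, 133203), -1) = Pow(871865, -1) = Rational(1, 871865)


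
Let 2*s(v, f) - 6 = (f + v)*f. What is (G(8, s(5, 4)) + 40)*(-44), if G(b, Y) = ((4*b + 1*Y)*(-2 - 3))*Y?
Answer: 243100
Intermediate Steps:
s(v, f) = 3 + f*(f + v)/2 (s(v, f) = 3 + ((f + v)*f)/2 = 3 + (f*(f + v))/2 = 3 + f*(f + v)/2)
G(b, Y) = Y*(-20*b - 5*Y) (G(b, Y) = ((4*b + Y)*(-5))*Y = ((Y + 4*b)*(-5))*Y = (-20*b - 5*Y)*Y = Y*(-20*b - 5*Y))
(G(8, s(5, 4)) + 40)*(-44) = (-5*(3 + (1/2)*4**2 + (1/2)*4*5)*((3 + (1/2)*4**2 + (1/2)*4*5) + 4*8) + 40)*(-44) = (-5*(3 + (1/2)*16 + 10)*((3 + (1/2)*16 + 10) + 32) + 40)*(-44) = (-5*(3 + 8 + 10)*((3 + 8 + 10) + 32) + 40)*(-44) = (-5*21*(21 + 32) + 40)*(-44) = (-5*21*53 + 40)*(-44) = (-5565 + 40)*(-44) = -5525*(-44) = 243100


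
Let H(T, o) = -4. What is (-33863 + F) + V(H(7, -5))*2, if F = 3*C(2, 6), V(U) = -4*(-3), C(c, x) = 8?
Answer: -33815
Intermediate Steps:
V(U) = 12
F = 24 (F = 3*8 = 24)
(-33863 + F) + V(H(7, -5))*2 = (-33863 + 24) + 12*2 = -33839 + 24 = -33815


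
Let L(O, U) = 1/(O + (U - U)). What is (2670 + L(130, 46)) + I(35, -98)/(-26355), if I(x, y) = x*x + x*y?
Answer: 87125081/32630 ≈ 2670.1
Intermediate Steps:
I(x, y) = x² + x*y
L(O, U) = 1/O (L(O, U) = 1/(O + 0) = 1/O)
(2670 + L(130, 46)) + I(35, -98)/(-26355) = (2670 + 1/130) + (35*(35 - 98))/(-26355) = (2670 + 1/130) + (35*(-63))*(-1/26355) = 347101/130 - 2205*(-1/26355) = 347101/130 + 21/251 = 87125081/32630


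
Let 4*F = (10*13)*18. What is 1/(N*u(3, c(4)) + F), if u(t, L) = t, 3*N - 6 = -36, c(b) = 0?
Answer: 1/555 ≈ 0.0018018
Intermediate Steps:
N = -10 (N = 2 + (⅓)*(-36) = 2 - 12 = -10)
F = 585 (F = ((10*13)*18)/4 = (130*18)/4 = (¼)*2340 = 585)
1/(N*u(3, c(4)) + F) = 1/(-10*3 + 585) = 1/(-30 + 585) = 1/555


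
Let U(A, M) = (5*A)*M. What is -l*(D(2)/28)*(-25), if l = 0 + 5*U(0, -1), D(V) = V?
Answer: 0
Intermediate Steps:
U(A, M) = 5*A*M
l = 0 (l = 0 + 5*(5*0*(-1)) = 0 + 5*0 = 0 + 0 = 0)
-l*(D(2)/28)*(-25) = -0*(2/28)*(-25) = -0*(2*(1/28))*(-25) = -0*(1/14)*(-25) = -0*(-25) = -1*0 = 0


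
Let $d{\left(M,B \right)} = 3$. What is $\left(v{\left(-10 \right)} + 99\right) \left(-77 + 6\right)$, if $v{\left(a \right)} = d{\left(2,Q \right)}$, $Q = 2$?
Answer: $-7242$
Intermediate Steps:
$v{\left(a \right)} = 3$
$\left(v{\left(-10 \right)} + 99\right) \left(-77 + 6\right) = \left(3 + 99\right) \left(-77 + 6\right) = 102 \left(-71\right) = -7242$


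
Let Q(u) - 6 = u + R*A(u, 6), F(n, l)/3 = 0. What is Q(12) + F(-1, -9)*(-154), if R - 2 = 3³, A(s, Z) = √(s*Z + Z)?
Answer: 18 + 29*√78 ≈ 274.12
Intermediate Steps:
F(n, l) = 0 (F(n, l) = 3*0 = 0)
A(s, Z) = √(Z + Z*s) (A(s, Z) = √(Z*s + Z) = √(Z + Z*s))
R = 29 (R = 2 + 3³ = 2 + 27 = 29)
Q(u) = 6 + u + 29*√(6 + 6*u) (Q(u) = 6 + (u + 29*√(6*(1 + u))) = 6 + (u + 29*√(6 + 6*u)) = 6 + u + 29*√(6 + 6*u))
Q(12) + F(-1, -9)*(-154) = (6 + 12 + 29*√(6 + 6*12)) + 0*(-154) = (6 + 12 + 29*√(6 + 72)) + 0 = (6 + 12 + 29*√78) + 0 = (18 + 29*√78) + 0 = 18 + 29*√78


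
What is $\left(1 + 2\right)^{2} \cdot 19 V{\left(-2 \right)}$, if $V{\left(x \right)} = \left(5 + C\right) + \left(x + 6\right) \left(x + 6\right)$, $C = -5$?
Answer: $2736$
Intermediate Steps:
$V{\left(x \right)} = \left(6 + x\right)^{2}$ ($V{\left(x \right)} = \left(5 - 5\right) + \left(x + 6\right) \left(x + 6\right) = 0 + \left(6 + x\right) \left(6 + x\right) = 0 + \left(6 + x\right)^{2} = \left(6 + x\right)^{2}$)
$\left(1 + 2\right)^{2} \cdot 19 V{\left(-2 \right)} = \left(1 + 2\right)^{2} \cdot 19 \left(6 - 2\right)^{2} = 3^{2} \cdot 19 \cdot 4^{2} = 9 \cdot 19 \cdot 16 = 171 \cdot 16 = 2736$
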